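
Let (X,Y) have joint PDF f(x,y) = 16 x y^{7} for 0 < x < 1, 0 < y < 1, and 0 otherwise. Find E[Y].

E[Y] = ∫_0^1 ∫_0^1 y × f(x,y) dx dy
= \frac{8}{9}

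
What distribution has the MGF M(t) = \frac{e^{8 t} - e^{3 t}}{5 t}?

The MGF M(t) = \frac{e^{8 t} - e^{3 t}}{5 t} is the standard form for the Uniform distribution.
Comparing with the known MGF formula identifies: Uniform(3, 8)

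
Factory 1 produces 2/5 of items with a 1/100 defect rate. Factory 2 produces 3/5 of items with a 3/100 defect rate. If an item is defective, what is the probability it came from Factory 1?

Using Bayes' theorem:
P(F1) = 2/5, P(D|F1) = 1/100
P(F2) = 3/5, P(D|F2) = 3/100
P(D) = P(D|F1)P(F1) + P(D|F2)P(F2)
     = \frac{11}{500}
P(F1|D) = P(D|F1)P(F1) / P(D)
= \frac{2}{11}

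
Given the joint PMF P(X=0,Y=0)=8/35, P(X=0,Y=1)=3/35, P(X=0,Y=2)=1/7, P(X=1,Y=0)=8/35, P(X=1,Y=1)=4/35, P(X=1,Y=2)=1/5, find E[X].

First find marginal of X:
P(X=0) = 16/35
P(X=1) = 19/35
E[X] = 0 × 16/35 + 1 × 19/35 = 19/35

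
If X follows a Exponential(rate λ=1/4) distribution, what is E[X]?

For X ~ Exponential(rate λ=1/4), the expected value is:
E[X] = 4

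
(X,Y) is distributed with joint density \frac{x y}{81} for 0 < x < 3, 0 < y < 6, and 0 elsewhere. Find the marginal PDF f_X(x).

f_X(x) = ∫_0^6 f(x,y) dy
= ∫_0^6 \frac{x y}{81} dy
= \frac{2 x}{9} for 0 < x < 3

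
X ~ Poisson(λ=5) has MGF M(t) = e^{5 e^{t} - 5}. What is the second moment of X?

To find E[X^2], compute M^(2)(0):
M^(1)(t) = 5 e^{t} e^{5 e^{t} - 5}
M^(2)(t) = 25 e^{2 t} e^{5 e^{t} - 5} + 5 e^{t} e^{5 e^{t} - 5}
M^(2)(0) = 30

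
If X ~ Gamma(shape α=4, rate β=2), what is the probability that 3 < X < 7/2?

P(3 < X < 7/2) = ∫_{3}^{7/2} f(x) dx
where f(x) = \frac{8 x^{3} e^{- 2 x}}{3}
= \frac{-269 + 183 e}{3 e^{7}}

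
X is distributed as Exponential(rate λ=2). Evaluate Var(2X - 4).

For X ~ Exponential(rate λ=2):
Var(X) = \frac{1}{4}
Var(2X - 4) = (2)² × Var(X) = 4 × \frac{1}{4} = 1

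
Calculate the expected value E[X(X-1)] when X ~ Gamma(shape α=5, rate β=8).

E[X(X-1)] = E[X² - X] = E[X²] - E[X]
E[X] = \frac{5}{8}
E[X²] = Var(X) + (E[X])² = \frac{5}{64} + (\frac{5}{8})² = \frac{15}{32}
E[X(X-1)] = \frac{15}{32} - \frac{5}{8} = - \frac{5}{32}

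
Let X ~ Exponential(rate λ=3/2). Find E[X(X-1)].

E[X(X-1)] = E[X² - X] = E[X²] - E[X]
E[X] = \frac{2}{3}
E[X²] = Var(X) + (E[X])² = \frac{4}{9} + (\frac{2}{3})² = \frac{8}{9}
E[X(X-1)] = \frac{8}{9} - \frac{2}{3} = \frac{2}{9}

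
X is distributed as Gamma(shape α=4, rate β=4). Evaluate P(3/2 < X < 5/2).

P(3/2 < X < 5/2) = ∫_{3/2}^{5/2} f(x) dx
where f(x) = \frac{128 x^{3} e^{- 4 x}}{3}
= \frac{-683 + 183 e^{4}}{3 e^{10}}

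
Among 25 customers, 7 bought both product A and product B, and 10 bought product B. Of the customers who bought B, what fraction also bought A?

P(A ∩ B) = 7/25
P(B) = 10/25 = 2/5
P(A|B) = P(A ∩ B) / P(B) = (7/25) / (2/5) = 7/10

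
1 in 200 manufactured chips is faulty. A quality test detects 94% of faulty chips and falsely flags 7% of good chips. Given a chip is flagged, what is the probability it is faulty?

Let D = the rare event, + = positive/flagged.
P(D) = 1/200
P(+|D) = 94/100 = 47/50
P(+|D') = 7/100
P(+) = P(+|D)P(D) + P(+|D')P(D')
     = \frac{47}{50} × \frac{1}{200} + \frac{7}{100} × \frac{199}{200}
     = \frac{1487}{20000}
P(D|+) = P(+|D)P(D)/P(+) = \frac{94}{1487}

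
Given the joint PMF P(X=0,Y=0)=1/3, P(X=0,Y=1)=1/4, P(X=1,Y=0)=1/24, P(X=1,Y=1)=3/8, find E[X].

First find marginal of X:
P(X=0) = 7/12
P(X=1) = 5/12
E[X] = 0 × 7/12 + 1 × 5/12 = 5/12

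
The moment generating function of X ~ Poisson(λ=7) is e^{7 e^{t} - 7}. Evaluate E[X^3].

To find E[X^3], compute M^(3)(0):
M^(1)(t) = 7 e^{t} e^{7 e^{t} - 7}
M^(2)(t) = 49 e^{2 t} e^{7 e^{t} - 7} + 7 e^{t} e^{7 e^{t} - 7}
M^(3)(t) = 343 e^{3 t} e^{7 e^{t} - 7} + 147 e^{2 t} e^{7 e^{t} - 7} + 7 e^{t} e^{7 e^{t} - 7}
M^(3)(0) = 497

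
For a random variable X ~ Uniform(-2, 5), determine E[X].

For X ~ Uniform(-2, 5), the expected value is:
E[X] = \frac{3}{2}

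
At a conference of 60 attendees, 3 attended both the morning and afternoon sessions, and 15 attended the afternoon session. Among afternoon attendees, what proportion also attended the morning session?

P(A ∩ B) = 3/60 = 1/20
P(B) = 15/60 = 1/4
P(A|B) = P(A ∩ B) / P(B) = (1/20) / (1/4) = 1/5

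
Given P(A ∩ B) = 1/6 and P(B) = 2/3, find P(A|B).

P(A|B) = P(A ∩ B) / P(B)
= (1/6) / (2/3)
= 1/4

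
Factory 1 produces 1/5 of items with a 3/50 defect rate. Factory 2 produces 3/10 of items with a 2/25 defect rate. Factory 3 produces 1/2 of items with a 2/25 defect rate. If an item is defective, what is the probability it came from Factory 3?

Using Bayes' theorem:
P(F1) = 1/5, P(D|F1) = 3/50
P(F2) = 3/10, P(D|F2) = 2/25
P(F3) = 1/2, P(D|F3) = 2/25
P(D) = P(D|F1)P(F1) + P(D|F2)P(F2) + P(D|F3)P(F3)
     = \frac{19}{250}
P(F3|D) = P(D|F3)P(F3) / P(D)
= \frac{10}{19}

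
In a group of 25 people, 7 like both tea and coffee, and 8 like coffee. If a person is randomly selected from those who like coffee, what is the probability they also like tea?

P(A ∩ B) = 7/25
P(B) = 8/25
P(A|B) = P(A ∩ B) / P(B) = (7/25) / (8/25) = 7/8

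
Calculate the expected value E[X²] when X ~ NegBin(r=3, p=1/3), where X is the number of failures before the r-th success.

Using the identity E[X²] = Var(X) + (E[X])²:
E[X] = 6
Var(X) = 18
E[X²] = 18 + (6)²
= 54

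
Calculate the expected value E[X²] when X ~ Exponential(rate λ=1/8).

Using the identity E[X²] = Var(X) + (E[X])²:
E[X] = 8
Var(X) = 64
E[X²] = 64 + (8)²
= 128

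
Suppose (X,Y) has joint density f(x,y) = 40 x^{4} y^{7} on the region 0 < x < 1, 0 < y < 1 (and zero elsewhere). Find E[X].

E[X] = ∫_0^1 ∫_0^1 x × f(x,y) dy dx
= ∫_0^1 ∫_0^1 x × (40 x^{4} y^{7}) dy dx
= \frac{5}{6}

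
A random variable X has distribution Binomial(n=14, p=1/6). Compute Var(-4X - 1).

For X ~ Binomial(n=14, p=1/6):
Var(X) = \frac{35}{18}
Var(-4X - 1) = (-4)² × Var(X) = 16 × \frac{35}{18} = \frac{280}{9}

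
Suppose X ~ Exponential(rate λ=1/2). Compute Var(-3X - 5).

For X ~ Exponential(rate λ=1/2):
Var(X) = 4
Var(-3X - 5) = (-3)² × Var(X) = 9 × 4 = 36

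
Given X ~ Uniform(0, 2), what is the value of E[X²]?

Using the identity E[X²] = Var(X) + (E[X])²:
E[X] = 1
Var(X) = \frac{1}{3}
E[X²] = \frac{1}{3} + (1)²
= \frac{4}{3}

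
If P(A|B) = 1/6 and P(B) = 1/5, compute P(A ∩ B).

By definition, P(A|B) = P(A ∩ B) / P(B)
So P(A ∩ B) = P(A|B) × P(B)
= 1/6 × 1/5
= 1/30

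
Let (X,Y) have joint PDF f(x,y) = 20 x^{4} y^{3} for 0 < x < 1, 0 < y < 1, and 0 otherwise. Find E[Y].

E[Y] = ∫_0^1 ∫_0^1 y × f(x,y) dx dy
= \frac{4}{5}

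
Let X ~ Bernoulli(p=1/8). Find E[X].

For X ~ Bernoulli(p=1/8), the expected value is:
E[X] = \frac{1}{8}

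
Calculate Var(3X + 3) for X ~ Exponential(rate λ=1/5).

For X ~ Exponential(rate λ=1/5):
Var(X) = 25
Var(3X + 3) = (3)² × Var(X) = 9 × 25 = 225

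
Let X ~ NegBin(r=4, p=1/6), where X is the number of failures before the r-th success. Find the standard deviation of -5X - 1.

For X ~ NegBin(r=4, p=1/6), where X is the number of failures before the r-th success:
Var(X) = 120
SD(X) = √(Var(X)) = √(120) = 2 \sqrt{30}
SD(-5X - 1) = |-5| × SD(X) = 5 × 2 \sqrt{30} = 10 \sqrt{30}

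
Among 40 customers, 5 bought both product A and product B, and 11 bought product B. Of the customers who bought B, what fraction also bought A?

P(A ∩ B) = 5/40 = 1/8
P(B) = 11/40
P(A|B) = P(A ∩ B) / P(B) = (1/8) / (11/40) = 5/11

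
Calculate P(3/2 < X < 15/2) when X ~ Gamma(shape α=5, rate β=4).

P(3/2 < X < 15/2) = ∫_{3/2}^{15/2} f(x) dx
where f(x) = \frac{128 x^{4} e^{- 4 x}}{3}
= \frac{-38731 + 115 e^{24}}{e^{30}}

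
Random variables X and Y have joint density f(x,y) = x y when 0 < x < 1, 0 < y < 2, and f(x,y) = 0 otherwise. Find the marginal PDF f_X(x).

f_X(x) = ∫_0^2 f(x,y) dy
= ∫_0^2 x y dy
= 2 x for 0 < x < 1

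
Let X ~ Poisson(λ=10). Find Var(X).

For X ~ Poisson(λ=10):
Var(X) = 10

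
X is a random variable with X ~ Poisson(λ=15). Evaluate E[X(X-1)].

E[X(X-1)] = E[X² - X] = E[X²] - E[X]
E[X] = 15
E[X²] = Var(X) + (E[X])² = 15 + (15)² = 240
E[X(X-1)] = 240 - 15 = 225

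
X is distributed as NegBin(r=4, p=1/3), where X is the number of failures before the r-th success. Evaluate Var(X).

For X ~ NegBin(r=4, p=1/3), where X is the number of failures before the r-th success:
Var(X) = 24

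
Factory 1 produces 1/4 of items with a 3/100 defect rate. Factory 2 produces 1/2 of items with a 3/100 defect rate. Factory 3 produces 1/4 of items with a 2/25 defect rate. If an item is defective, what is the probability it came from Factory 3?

Using Bayes' theorem:
P(F1) = 1/4, P(D|F1) = 3/100
P(F2) = 1/2, P(D|F2) = 3/100
P(F3) = 1/4, P(D|F3) = 2/25
P(D) = P(D|F1)P(F1) + P(D|F2)P(F2) + P(D|F3)P(F3)
     = \frac{17}{400}
P(F3|D) = P(D|F3)P(F3) / P(D)
= \frac{8}{17}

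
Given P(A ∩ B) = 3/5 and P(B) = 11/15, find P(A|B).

P(A|B) = P(A ∩ B) / P(B)
= (3/5) / (11/15)
= 9/11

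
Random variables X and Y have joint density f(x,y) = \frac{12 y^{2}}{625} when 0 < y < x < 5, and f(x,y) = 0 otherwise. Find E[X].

f_X(x) = ∫_0^x \frac{12 y^{2}}{625} dy = \frac{4 x^{3}}{625}
E[X] = ∫_0^5 x × (\frac{4 x^{3}}{625}) dx = 4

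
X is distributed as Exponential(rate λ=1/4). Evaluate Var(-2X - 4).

For X ~ Exponential(rate λ=1/4):
Var(X) = 16
Var(-2X - 4) = (-2)² × Var(X) = 4 × 16 = 64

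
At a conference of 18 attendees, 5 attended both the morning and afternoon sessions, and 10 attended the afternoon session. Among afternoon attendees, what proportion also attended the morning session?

P(A ∩ B) = 5/18
P(B) = 10/18 = 5/9
P(A|B) = P(A ∩ B) / P(B) = (5/18) / (5/9) = 1/2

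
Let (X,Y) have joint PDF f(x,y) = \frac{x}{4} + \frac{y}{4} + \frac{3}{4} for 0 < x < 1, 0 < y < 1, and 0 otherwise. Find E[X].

E[X] = ∫_0^1 ∫_0^1 x × f(x,y) dy dx
= ∫_0^1 ∫_0^1 x × (\frac{x}{4} + \frac{y}{4} + \frac{3}{4}) dy dx
= \frac{25}{48}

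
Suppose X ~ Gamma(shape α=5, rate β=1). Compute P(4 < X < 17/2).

P(4 < X < 17/2) = ∫_{4}^{17/2} f(x) dx
where f(x) = \frac{x^{4} e^{- x}}{24}
= - \frac{140345}{384 e^{\frac{17}{2}}} + \frac{103}{3 e^{4}}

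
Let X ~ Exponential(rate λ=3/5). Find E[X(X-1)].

E[X(X-1)] = E[X² - X] = E[X²] - E[X]
E[X] = \frac{5}{3}
E[X²] = Var(X) + (E[X])² = \frac{25}{9} + (\frac{5}{3})² = \frac{50}{9}
E[X(X-1)] = \frac{50}{9} - \frac{5}{3} = \frac{35}{9}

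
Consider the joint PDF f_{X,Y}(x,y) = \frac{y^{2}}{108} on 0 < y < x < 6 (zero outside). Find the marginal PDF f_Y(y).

f_Y(y) = ∫_y^6 \frac{y^{2}}{108} dx = \frac{y^{2} \left(6 - y\right)}{108}
for 0 < y < 6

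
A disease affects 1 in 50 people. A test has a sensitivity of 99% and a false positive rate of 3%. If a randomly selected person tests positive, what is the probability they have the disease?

Let D = the rare event, + = positive/flagged.
P(D) = 1/50
P(+|D) = 99/100
P(+|D') = 3/100
P(+) = P(+|D)P(D) + P(+|D')P(D')
     = \frac{99}{100} × \frac{1}{50} + \frac{3}{100} × \frac{49}{50}
     = \frac{123}{2500}
P(D|+) = P(+|D)P(D)/P(+) = \frac{33}{82}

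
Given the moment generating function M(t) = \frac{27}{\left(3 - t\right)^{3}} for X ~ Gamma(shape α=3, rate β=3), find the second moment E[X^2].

To find E[X^2], compute M^(2)(0):
M^(1)(t) = \frac{81}{\left(3 - t\right)^{4}}
M^(2)(t) = \frac{324}{\left(3 - t\right)^{5}}
M^(2)(0) = \frac{4}{3}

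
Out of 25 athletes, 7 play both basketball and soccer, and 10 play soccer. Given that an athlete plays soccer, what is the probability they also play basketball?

P(A ∩ B) = 7/25
P(B) = 10/25 = 2/5
P(A|B) = P(A ∩ B) / P(B) = (7/25) / (2/5) = 7/10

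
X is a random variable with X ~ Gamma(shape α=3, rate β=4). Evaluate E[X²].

Using the identity E[X²] = Var(X) + (E[X])²:
E[X] = \frac{3}{4}
Var(X) = \frac{3}{16}
E[X²] = \frac{3}{16} + (\frac{3}{4})²
= \frac{3}{4}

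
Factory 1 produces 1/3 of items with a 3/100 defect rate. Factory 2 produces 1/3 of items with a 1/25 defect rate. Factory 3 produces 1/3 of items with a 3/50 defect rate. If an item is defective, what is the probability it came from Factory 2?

Using Bayes' theorem:
P(F1) = 1/3, P(D|F1) = 3/100
P(F2) = 1/3, P(D|F2) = 1/25
P(F3) = 1/3, P(D|F3) = 3/50
P(D) = P(D|F1)P(F1) + P(D|F2)P(F2) + P(D|F3)P(F3)
     = \frac{13}{300}
P(F2|D) = P(D|F2)P(F2) / P(D)
= \frac{4}{13}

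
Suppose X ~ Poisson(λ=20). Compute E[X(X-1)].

E[X(X-1)] = E[X² - X] = E[X²] - E[X]
E[X] = 20
E[X²] = Var(X) + (E[X])² = 20 + (20)² = 420
E[X(X-1)] = 420 - 20 = 400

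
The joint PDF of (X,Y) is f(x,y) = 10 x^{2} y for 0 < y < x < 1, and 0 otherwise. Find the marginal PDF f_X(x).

f_X(x) = ∫_0^x 10 x^{2} y dy = 5 x^{4}
for 0 < x < 1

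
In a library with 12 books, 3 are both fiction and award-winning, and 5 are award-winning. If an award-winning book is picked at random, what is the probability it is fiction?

P(A ∩ B) = 3/12 = 1/4
P(B) = 5/12
P(A|B) = P(A ∩ B) / P(B) = (1/4) / (5/12) = 3/5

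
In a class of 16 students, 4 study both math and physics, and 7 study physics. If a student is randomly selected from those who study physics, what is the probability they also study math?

P(A ∩ B) = 4/16 = 1/4
P(B) = 7/16
P(A|B) = P(A ∩ B) / P(B) = (1/4) / (7/16) = 4/7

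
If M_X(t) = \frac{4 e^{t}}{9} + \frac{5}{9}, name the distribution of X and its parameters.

The MGF M(t) = \frac{4 e^{t}}{9} + \frac{5}{9} is the standard form for the Bernoulli distribution.
Comparing with the known MGF formula identifies: Bernoulli(p=4/9)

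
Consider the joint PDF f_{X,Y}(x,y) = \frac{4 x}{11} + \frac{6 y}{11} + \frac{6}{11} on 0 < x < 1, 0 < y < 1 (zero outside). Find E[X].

E[X] = ∫_0^1 ∫_0^1 x × f(x,y) dy dx
= ∫_0^1 ∫_0^1 x × (\frac{4 x}{11} + \frac{6 y}{11} + \frac{6}{11}) dy dx
= \frac{35}{66}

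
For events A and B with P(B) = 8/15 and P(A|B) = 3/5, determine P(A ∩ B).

By definition, P(A|B) = P(A ∩ B) / P(B)
So P(A ∩ B) = P(A|B) × P(B)
= 3/5 × 8/15
= 8/25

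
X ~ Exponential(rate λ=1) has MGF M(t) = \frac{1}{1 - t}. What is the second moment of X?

To find E[X^2], compute M^(2)(0):
M^(1)(t) = \frac{1}{\left(1 - t\right)^{2}}
M^(2)(t) = \frac{2}{\left(1 - t\right)^{3}}
M^(2)(0) = 2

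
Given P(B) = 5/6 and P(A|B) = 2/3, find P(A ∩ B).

By definition, P(A|B) = P(A ∩ B) / P(B)
So P(A ∩ B) = P(A|B) × P(B)
= 2/3 × 5/6
= 5/9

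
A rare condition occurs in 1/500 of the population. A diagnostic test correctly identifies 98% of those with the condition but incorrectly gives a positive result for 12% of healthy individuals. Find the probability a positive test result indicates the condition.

Let D = the rare event, + = positive/flagged.
P(D) = 1/500
P(+|D) = 98/100 = 49/50
P(+|D') = 12/100 = 3/25
P(+) = P(+|D)P(D) + P(+|D')P(D')
     = \frac{49}{50} × \frac{1}{500} + \frac{3}{25} × \frac{499}{500}
     = \frac{3043}{25000}
P(D|+) = P(+|D)P(D)/P(+) = \frac{49}{3043}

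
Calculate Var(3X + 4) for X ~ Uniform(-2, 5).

For X ~ Uniform(-2, 5):
Var(X) = \frac{49}{12}
Var(3X + 4) = (3)² × Var(X) = 9 × \frac{49}{12} = \frac{147}{4}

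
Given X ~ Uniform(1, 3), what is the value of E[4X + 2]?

For X ~ Uniform(1, 3):
E[X] = 2
E[4X + 2] = 4 × E[X] + 2 = 10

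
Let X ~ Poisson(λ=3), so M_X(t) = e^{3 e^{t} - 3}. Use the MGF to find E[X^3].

To find E[X^3], compute M^(3)(0):
M^(1)(t) = 3 e^{t} e^{3 e^{t} - 3}
M^(2)(t) = 9 e^{2 t} e^{3 e^{t} - 3} + 3 e^{t} e^{3 e^{t} - 3}
M^(3)(t) = 27 e^{3 t} e^{3 e^{t} - 3} + 27 e^{2 t} e^{3 e^{t} - 3} + 3 e^{t} e^{3 e^{t} - 3}
M^(3)(0) = 57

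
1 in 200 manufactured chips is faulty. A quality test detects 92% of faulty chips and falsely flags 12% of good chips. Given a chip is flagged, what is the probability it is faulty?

Let D = the rare event, + = positive/flagged.
P(D) = 1/200
P(+|D) = 92/100 = 23/25
P(+|D') = 12/100 = 3/25
P(+) = P(+|D)P(D) + P(+|D')P(D')
     = \frac{23}{25} × \frac{1}{200} + \frac{3}{25} × \frac{199}{200}
     = \frac{31}{250}
P(D|+) = P(+|D)P(D)/P(+) = \frac{23}{620}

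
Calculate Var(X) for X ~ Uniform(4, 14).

For X ~ Uniform(4, 14):
Var(X) = \frac{25}{3}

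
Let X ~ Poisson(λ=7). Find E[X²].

Using the identity E[X²] = Var(X) + (E[X])²:
E[X] = 7
Var(X) = 7
E[X²] = 7 + (7)²
= 56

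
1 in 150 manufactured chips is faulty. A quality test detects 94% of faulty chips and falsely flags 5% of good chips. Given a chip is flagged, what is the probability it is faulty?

Let D = the rare event, + = positive/flagged.
P(D) = 1/150
P(+|D) = 94/100 = 47/50
P(+|D') = 5/100 = 1/20
P(+) = P(+|D)P(D) + P(+|D')P(D')
     = \frac{47}{50} × \frac{1}{150} + \frac{1}{20} × \frac{149}{150}
     = \frac{839}{15000}
P(D|+) = P(+|D)P(D)/P(+) = \frac{94}{839}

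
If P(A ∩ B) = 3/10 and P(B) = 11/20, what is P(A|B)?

P(A|B) = P(A ∩ B) / P(B)
= (3/10) / (11/20)
= 6/11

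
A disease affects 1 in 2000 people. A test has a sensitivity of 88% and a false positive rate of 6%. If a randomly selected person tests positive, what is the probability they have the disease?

Let D = the rare event, + = positive/flagged.
P(D) = 1/2000
P(+|D) = 88/100 = 22/25
P(+|D') = 6/100 = 3/50
P(+) = P(+|D)P(D) + P(+|D')P(D')
     = \frac{22}{25} × \frac{1}{2000} + \frac{3}{50} × \frac{1999}{2000}
     = \frac{6041}{100000}
P(D|+) = P(+|D)P(D)/P(+) = \frac{44}{6041}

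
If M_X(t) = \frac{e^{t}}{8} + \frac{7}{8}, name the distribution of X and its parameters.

The MGF M(t) = \frac{e^{t}}{8} + \frac{7}{8} is the standard form for the Bernoulli distribution.
Comparing with the known MGF formula identifies: Bernoulli(p=1/8)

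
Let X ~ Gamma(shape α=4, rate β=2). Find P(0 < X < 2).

P(0 < X < 2) = ∫_{0}^{2} f(x) dx
where f(x) = \frac{8 x^{3} e^{- 2 x}}{3}
= 1 - \frac{71}{3 e^{4}}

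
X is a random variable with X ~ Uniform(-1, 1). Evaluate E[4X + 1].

For X ~ Uniform(-1, 1):
E[X] = 0
E[4X + 1] = 4 × E[X] + 1 = 1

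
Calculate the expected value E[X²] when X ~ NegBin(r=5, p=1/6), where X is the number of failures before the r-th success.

Using the identity E[X²] = Var(X) + (E[X])²:
E[X] = 25
Var(X) = 150
E[X²] = 150 + (25)²
= 775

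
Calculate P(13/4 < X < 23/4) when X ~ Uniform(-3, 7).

P(13/4 < X < 23/4) = ∫_{13/4}^{23/4} f(x) dx
where f(x) = \frac{1}{10}
= \frac{1}{4}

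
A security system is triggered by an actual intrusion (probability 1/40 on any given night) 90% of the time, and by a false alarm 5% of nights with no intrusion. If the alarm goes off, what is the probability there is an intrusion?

Let D = the rare event, + = positive/flagged.
P(D) = 1/40
P(+|D) = 90/100 = 9/10
P(+|D') = 5/100 = 1/20
P(+) = P(+|D)P(D) + P(+|D')P(D')
     = \frac{9}{10} × \frac{1}{40} + \frac{1}{20} × \frac{39}{40}
     = \frac{57}{800}
P(D|+) = P(+|D)P(D)/P(+) = \frac{6}{19}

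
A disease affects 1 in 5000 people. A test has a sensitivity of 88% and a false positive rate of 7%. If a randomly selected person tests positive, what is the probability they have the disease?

Let D = the rare event, + = positive/flagged.
P(D) = 1/5000
P(+|D) = 88/100 = 22/25
P(+|D') = 7/100
P(+) = P(+|D)P(D) + P(+|D')P(D')
     = \frac{22}{25} × \frac{1}{5000} + \frac{7}{100} × \frac{4999}{5000}
     = \frac{35081}{500000}
P(D|+) = P(+|D)P(D)/P(+) = \frac{88}{35081}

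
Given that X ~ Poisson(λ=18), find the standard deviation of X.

For X ~ Poisson(λ=18):
Var(X) = 18
SD(X) = √(Var(X)) = √(18) = 3 \sqrt{2}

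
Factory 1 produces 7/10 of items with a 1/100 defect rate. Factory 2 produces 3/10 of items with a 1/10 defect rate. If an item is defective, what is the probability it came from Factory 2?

Using Bayes' theorem:
P(F1) = 7/10, P(D|F1) = 1/100
P(F2) = 3/10, P(D|F2) = 1/10
P(D) = P(D|F1)P(F1) + P(D|F2)P(F2)
     = \frac{37}{1000}
P(F2|D) = P(D|F2)P(F2) / P(D)
= \frac{30}{37}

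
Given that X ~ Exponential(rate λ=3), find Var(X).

For X ~ Exponential(rate λ=3):
Var(X) = \frac{1}{9}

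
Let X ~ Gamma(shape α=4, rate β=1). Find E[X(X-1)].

E[X(X-1)] = E[X² - X] = E[X²] - E[X]
E[X] = 4
E[X²] = Var(X) + (E[X])² = 4 + (4)² = 20
E[X(X-1)] = 20 - 4 = 16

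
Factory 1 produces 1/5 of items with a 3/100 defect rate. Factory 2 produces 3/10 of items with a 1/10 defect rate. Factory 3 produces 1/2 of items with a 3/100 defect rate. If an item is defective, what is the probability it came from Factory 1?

Using Bayes' theorem:
P(F1) = 1/5, P(D|F1) = 3/100
P(F2) = 3/10, P(D|F2) = 1/10
P(F3) = 1/2, P(D|F3) = 3/100
P(D) = P(D|F1)P(F1) + P(D|F2)P(F2) + P(D|F3)P(F3)
     = \frac{51}{1000}
P(F1|D) = P(D|F1)P(F1) / P(D)
= \frac{2}{17}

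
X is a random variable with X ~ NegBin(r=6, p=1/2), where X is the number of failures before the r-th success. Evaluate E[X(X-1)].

E[X(X-1)] = E[X² - X] = E[X²] - E[X]
E[X] = 6
E[X²] = Var(X) + (E[X])² = 12 + (6)² = 48
E[X(X-1)] = 48 - 6 = 42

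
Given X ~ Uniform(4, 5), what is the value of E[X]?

For X ~ Uniform(4, 5), the expected value is:
E[X] = \frac{9}{2}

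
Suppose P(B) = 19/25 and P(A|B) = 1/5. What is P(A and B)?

By definition, P(A|B) = P(A ∩ B) / P(B)
So P(A ∩ B) = P(A|B) × P(B)
= 1/5 × 19/25
= 19/125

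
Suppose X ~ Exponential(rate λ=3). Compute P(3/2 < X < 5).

P(3/2 < X < 5) = ∫_{3/2}^{5} f(x) dx
where f(x) = 3 e^{- 3 x}
= - \frac{1}{e^{15}} + e^{- \frac{9}{2}}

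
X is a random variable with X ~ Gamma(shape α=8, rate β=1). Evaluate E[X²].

Using the identity E[X²] = Var(X) + (E[X])²:
E[X] = 8
Var(X) = 8
E[X²] = 8 + (8)²
= 72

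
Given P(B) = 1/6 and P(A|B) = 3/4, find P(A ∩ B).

By definition, P(A|B) = P(A ∩ B) / P(B)
So P(A ∩ B) = P(A|B) × P(B)
= 3/4 × 1/6
= 1/8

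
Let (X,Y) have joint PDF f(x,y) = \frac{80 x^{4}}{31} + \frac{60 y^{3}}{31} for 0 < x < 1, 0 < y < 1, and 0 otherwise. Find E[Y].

E[Y] = ∫_0^1 ∫_0^1 y × f(x,y) dx dy
= \frac{20}{31}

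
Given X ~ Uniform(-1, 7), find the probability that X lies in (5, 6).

P(5 < X < 6) = ∫_{5}^{6} f(x) dx
where f(x) = \frac{1}{8}
= \frac{1}{8}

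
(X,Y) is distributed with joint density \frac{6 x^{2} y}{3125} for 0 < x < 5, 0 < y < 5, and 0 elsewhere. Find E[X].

f_X(x) = ∫_0^5 \frac{6 x^{2} y}{3125} dy = \frac{3 x^{2}}{125}
E[X] = ∫_0^5 x × (\frac{3 x^{2}}{125}) dx = \frac{15}{4}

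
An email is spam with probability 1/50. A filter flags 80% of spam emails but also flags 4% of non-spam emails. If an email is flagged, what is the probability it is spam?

Let D = the rare event, + = positive/flagged.
P(D) = 1/50
P(+|D) = 80/100 = 4/5
P(+|D') = 4/100 = 1/25
P(+) = P(+|D)P(D) + P(+|D')P(D')
     = \frac{4}{5} × \frac{1}{50} + \frac{1}{25} × \frac{49}{50}
     = \frac{69}{1250}
P(D|+) = P(+|D)P(D)/P(+) = \frac{20}{69}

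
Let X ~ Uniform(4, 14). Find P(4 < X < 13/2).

P(4 < X < 13/2) = ∫_{4}^{13/2} f(x) dx
where f(x) = \frac{1}{10}
= \frac{1}{4}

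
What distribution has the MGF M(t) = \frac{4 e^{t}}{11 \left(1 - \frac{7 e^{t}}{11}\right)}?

The MGF M(t) = \frac{4 e^{t}}{11 \left(1 - \frac{7 e^{t}}{11}\right)} is the standard form for the Geometric distribution.
Comparing with the known MGF formula identifies: Geometric(p=4/11), X = trial number of first success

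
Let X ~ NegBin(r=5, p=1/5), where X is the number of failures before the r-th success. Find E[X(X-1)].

E[X(X-1)] = E[X² - X] = E[X²] - E[X]
E[X] = 20
E[X²] = Var(X) + (E[X])² = 100 + (20)² = 500
E[X(X-1)] = 500 - 20 = 480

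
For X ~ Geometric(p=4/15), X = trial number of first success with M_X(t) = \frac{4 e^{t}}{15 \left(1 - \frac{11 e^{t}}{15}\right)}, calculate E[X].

To find E[X], compute M^(1)(0):
M^(1)(t) = \frac{4 e^{t}}{15 \left(1 - \frac{11 e^{t}}{15}\right)} + \frac{44 e^{2 t}}{225 \left(1 - \frac{11 e^{t}}{15}\right)^{2}}
M^(1)(0) = \frac{15}{4}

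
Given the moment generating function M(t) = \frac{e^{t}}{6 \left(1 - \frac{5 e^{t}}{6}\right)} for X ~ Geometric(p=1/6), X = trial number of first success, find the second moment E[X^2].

To find E[X^2], compute M^(2)(0):
M^(1)(t) = \frac{e^{t}}{6 \left(1 - \frac{5 e^{t}}{6}\right)} + \frac{5 e^{2 t}}{36 \left(1 - \frac{5 e^{t}}{6}\right)^{2}}
M^(2)(t) = \frac{e^{t}}{6 \left(1 - \frac{5 e^{t}}{6}\right)} + \frac{5 e^{2 t}}{12 \left(1 - \frac{5 e^{t}}{6}\right)^{2}} + \frac{25 e^{3 t}}{108 \left(1 - \frac{5 e^{t}}{6}\right)^{3}}
M^(2)(0) = 66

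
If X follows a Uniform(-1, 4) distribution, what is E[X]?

For X ~ Uniform(-1, 4), the expected value is:
E[X] = \frac{3}{2}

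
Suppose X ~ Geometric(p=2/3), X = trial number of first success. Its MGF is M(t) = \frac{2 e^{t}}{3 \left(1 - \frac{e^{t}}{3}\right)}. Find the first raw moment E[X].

To find E[X], compute M^(1)(0):
M^(1)(t) = \frac{2 e^{t}}{3 \left(1 - \frac{e^{t}}{3}\right)} + \frac{2 e^{2 t}}{9 \left(1 - \frac{e^{t}}{3}\right)^{2}}
M^(1)(0) = \frac{3}{2}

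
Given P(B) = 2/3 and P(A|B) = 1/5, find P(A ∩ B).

By definition, P(A|B) = P(A ∩ B) / P(B)
So P(A ∩ B) = P(A|B) × P(B)
= 1/5 × 2/3
= 2/15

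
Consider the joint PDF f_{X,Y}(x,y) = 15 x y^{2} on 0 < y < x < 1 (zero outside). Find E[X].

f_X(x) = ∫_0^x 15 x y^{2} dy = 5 x^{4}
E[X] = ∫_0^1 x × (5 x^{4}) dx = \frac{5}{6}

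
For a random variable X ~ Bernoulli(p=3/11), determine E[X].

For X ~ Bernoulli(p=3/11), the expected value is:
E[X] = \frac{3}{11}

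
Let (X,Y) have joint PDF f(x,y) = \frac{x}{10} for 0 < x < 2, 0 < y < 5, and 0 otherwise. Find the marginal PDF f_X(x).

f_X(x) = ∫_0^5 f(x,y) dy
= ∫_0^5 \frac{x}{10} dy
= \frac{x}{2} for 0 < x < 2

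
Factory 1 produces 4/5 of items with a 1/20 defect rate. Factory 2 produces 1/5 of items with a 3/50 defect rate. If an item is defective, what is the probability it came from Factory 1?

Using Bayes' theorem:
P(F1) = 4/5, P(D|F1) = 1/20
P(F2) = 1/5, P(D|F2) = 3/50
P(D) = P(D|F1)P(F1) + P(D|F2)P(F2)
     = \frac{13}{250}
P(F1|D) = P(D|F1)P(F1) / P(D)
= \frac{10}{13}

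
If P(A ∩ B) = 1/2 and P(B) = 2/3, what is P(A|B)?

P(A|B) = P(A ∩ B) / P(B)
= (1/2) / (2/3)
= 3/4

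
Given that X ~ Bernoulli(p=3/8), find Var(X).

For X ~ Bernoulli(p=3/8):
Var(X) = \frac{15}{64}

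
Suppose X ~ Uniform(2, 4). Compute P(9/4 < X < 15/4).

P(9/4 < X < 15/4) = ∫_{9/4}^{15/4} f(x) dx
where f(x) = \frac{1}{2}
= \frac{3}{4}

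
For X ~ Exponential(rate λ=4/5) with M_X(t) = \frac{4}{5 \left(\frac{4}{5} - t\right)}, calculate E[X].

To find E[X], compute M^(1)(0):
M^(1)(t) = \frac{4}{5 \left(\frac{4}{5} - t\right)^{2}}
M^(1)(0) = \frac{5}{4}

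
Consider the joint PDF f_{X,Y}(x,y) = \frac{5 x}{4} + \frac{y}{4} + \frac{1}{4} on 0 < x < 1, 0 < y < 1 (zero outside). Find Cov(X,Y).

E[XY] = ∫∫ xy × f(x,y) dx dy = \frac{5}{16}
E[X] = \frac{29}{48}
E[Y] = \frac{25}{48}
Cov(X,Y) = E[XY] - E[X]E[Y] = - \frac{5}{2304}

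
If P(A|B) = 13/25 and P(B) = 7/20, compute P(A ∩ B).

By definition, P(A|B) = P(A ∩ B) / P(B)
So P(A ∩ B) = P(A|B) × P(B)
= 13/25 × 7/20
= 91/500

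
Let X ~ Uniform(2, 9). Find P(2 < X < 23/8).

P(2 < X < 23/8) = ∫_{2}^{23/8} f(x) dx
where f(x) = \frac{1}{7}
= \frac{1}{8}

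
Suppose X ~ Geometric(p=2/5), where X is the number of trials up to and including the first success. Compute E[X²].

Using the identity E[X²] = Var(X) + (E[X])²:
E[X] = \frac{5}{2}
Var(X) = \frac{15}{4}
E[X²] = \frac{15}{4} + (\frac{5}{2})²
= 10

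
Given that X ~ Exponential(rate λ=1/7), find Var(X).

For X ~ Exponential(rate λ=1/7):
Var(X) = 49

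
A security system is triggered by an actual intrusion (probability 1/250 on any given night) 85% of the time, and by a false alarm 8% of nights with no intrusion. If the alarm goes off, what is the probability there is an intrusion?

Let D = the rare event, + = positive/flagged.
P(D) = 1/250
P(+|D) = 85/100 = 17/20
P(+|D') = 8/100 = 2/25
P(+) = P(+|D)P(D) + P(+|D')P(D')
     = \frac{17}{20} × \frac{1}{250} + \frac{2}{25} × \frac{249}{250}
     = \frac{2077}{25000}
P(D|+) = P(+|D)P(D)/P(+) = \frac{85}{2077}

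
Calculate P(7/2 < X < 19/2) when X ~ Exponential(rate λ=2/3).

P(7/2 < X < 19/2) = ∫_{7/2}^{19/2} f(x) dx
where f(x) = \frac{2 e^{- \frac{2 x}{3}}}{3}
= - \frac{1 - e^{4}}{e^{\frac{19}{3}}}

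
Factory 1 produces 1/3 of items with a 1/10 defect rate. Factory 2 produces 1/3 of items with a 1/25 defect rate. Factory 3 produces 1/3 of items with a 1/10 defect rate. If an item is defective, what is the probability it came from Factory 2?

Using Bayes' theorem:
P(F1) = 1/3, P(D|F1) = 1/10
P(F2) = 1/3, P(D|F2) = 1/25
P(F3) = 1/3, P(D|F3) = 1/10
P(D) = P(D|F1)P(F1) + P(D|F2)P(F2) + P(D|F3)P(F3)
     = \frac{2}{25}
P(F2|D) = P(D|F2)P(F2) / P(D)
= \frac{1}{6}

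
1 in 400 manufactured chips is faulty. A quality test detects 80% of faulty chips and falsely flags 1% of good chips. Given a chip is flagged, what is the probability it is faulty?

Let D = the rare event, + = positive/flagged.
P(D) = 1/400
P(+|D) = 80/100 = 4/5
P(+|D') = 1/100
P(+) = P(+|D)P(D) + P(+|D')P(D')
     = \frac{4}{5} × \frac{1}{400} + \frac{1}{100} × \frac{399}{400}
     = \frac{479}{40000}
P(D|+) = P(+|D)P(D)/P(+) = \frac{80}{479}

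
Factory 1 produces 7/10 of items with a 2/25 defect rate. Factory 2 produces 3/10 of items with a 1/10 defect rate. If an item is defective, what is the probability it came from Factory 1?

Using Bayes' theorem:
P(F1) = 7/10, P(D|F1) = 2/25
P(F2) = 3/10, P(D|F2) = 1/10
P(D) = P(D|F1)P(F1) + P(D|F2)P(F2)
     = \frac{43}{500}
P(F1|D) = P(D|F1)P(F1) / P(D)
= \frac{28}{43}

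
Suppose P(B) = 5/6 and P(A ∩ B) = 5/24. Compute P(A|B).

P(A|B) = P(A ∩ B) / P(B)
= (5/24) / (5/6)
= 1/4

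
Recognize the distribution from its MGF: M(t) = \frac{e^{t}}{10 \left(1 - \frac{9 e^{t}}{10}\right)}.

The MGF M(t) = \frac{e^{t}}{10 \left(1 - \frac{9 e^{t}}{10}\right)} is the standard form for the Geometric distribution.
Comparing with the known MGF formula identifies: Geometric(p=1/10), X = trial number of first success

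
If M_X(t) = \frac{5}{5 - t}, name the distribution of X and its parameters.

The MGF M(t) = \frac{5}{5 - t} is the standard form for the Exponential distribution.
Comparing with the known MGF formula identifies: Exponential(rate λ=5)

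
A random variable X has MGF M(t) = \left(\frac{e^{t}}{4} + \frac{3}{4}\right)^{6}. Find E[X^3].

To find E[X^3], compute M^(3)(0):
M^(1)(t) = \frac{3 \left(\frac{e^{t}}{4} + \frac{3}{4}\right)^{5} e^{t}}{2}
M^(2)(t) = \frac{3 \left(\frac{e^{t}}{4} + \frac{3}{4}\right)^{5} e^{t}}{2} + \frac{15 \left(\frac{e^{t}}{4} + \frac{3}{4}\right)^{4} e^{2 t}}{8}
M^(3)(t) = \frac{3 \left(\frac{e^{t}}{4} + \frac{3}{4}\right)^{5} e^{t}}{2} + \frac{45 \left(\frac{e^{t}}{4} + \frac{3}{4}\right)^{4} e^{2 t}}{8} + \frac{15 \left(\frac{e^{t}}{4} + \frac{3}{4}\right)^{3} e^{3 t}}{8}
M^(3)(0) = 9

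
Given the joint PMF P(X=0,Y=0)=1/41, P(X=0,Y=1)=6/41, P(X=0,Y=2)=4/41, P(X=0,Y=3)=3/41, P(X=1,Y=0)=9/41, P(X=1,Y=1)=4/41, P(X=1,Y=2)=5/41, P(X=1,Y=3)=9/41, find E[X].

First find marginal of X:
P(X=0) = 14/41
P(X=1) = 27/41
E[X] = 0 × 14/41 + 1 × 27/41 = 27/41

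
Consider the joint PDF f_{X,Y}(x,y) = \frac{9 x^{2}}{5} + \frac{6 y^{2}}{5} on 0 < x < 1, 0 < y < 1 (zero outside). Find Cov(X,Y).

E[XY] = ∫∫ xy × f(x,y) dx dy = \frac{3}{8}
E[X] = \frac{13}{20}
E[Y] = \frac{3}{5}
Cov(X,Y) = E[XY] - E[X]E[Y] = - \frac{3}{200}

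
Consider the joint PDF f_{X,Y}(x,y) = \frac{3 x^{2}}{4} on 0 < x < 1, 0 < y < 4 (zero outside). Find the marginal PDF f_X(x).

f_X(x) = ∫_0^4 f(x,y) dy
= ∫_0^4 \frac{3 x^{2}}{4} dy
= 3 x^{2} for 0 < x < 1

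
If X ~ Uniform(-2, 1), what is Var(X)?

For X ~ Uniform(-2, 1):
Var(X) = \frac{3}{4}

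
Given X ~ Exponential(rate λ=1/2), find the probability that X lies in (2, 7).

P(2 < X < 7) = ∫_{2}^{7} f(x) dx
where f(x) = \frac{e^{- \frac{x}{2}}}{2}
= - \frac{1}{e^{\frac{7}{2}}} + e^{-1}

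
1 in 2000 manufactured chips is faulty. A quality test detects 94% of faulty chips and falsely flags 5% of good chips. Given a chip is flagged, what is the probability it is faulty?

Let D = the rare event, + = positive/flagged.
P(D) = 1/2000
P(+|D) = 94/100 = 47/50
P(+|D') = 5/100 = 1/20
P(+) = P(+|D)P(D) + P(+|D')P(D')
     = \frac{47}{50} × \frac{1}{2000} + \frac{1}{20} × \frac{1999}{2000}
     = \frac{10089}{200000}
P(D|+) = P(+|D)P(D)/P(+) = \frac{94}{10089}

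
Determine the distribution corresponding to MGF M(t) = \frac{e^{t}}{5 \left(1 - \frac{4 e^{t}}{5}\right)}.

The MGF M(t) = \frac{e^{t}}{5 \left(1 - \frac{4 e^{t}}{5}\right)} is the standard form for the Geometric distribution.
Comparing with the known MGF formula identifies: Geometric(p=1/5), X = trial number of first success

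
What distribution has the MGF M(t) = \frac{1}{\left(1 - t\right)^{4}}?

The MGF M(t) = \frac{1}{\left(1 - t\right)^{4}} is the standard form for the Gamma distribution.
Comparing with the known MGF formula identifies: Gamma(shape α=4, rate β=1)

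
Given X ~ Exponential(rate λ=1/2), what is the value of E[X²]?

Using the identity E[X²] = Var(X) + (E[X])²:
E[X] = 2
Var(X) = 4
E[X²] = 4 + (2)²
= 8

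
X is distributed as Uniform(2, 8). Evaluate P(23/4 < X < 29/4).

P(23/4 < X < 29/4) = ∫_{23/4}^{29/4} f(x) dx
where f(x) = \frac{1}{6}
= \frac{1}{4}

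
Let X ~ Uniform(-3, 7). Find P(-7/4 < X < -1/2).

P(-7/4 < X < -1/2) = ∫_{-7/4}^{-1/2} f(x) dx
where f(x) = \frac{1}{10}
= \frac{1}{8}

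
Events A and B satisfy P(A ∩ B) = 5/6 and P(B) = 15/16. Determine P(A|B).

P(A|B) = P(A ∩ B) / P(B)
= (5/6) / (15/16)
= 8/9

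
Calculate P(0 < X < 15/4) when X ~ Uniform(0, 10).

P(0 < X < 15/4) = ∫_{0}^{15/4} f(x) dx
where f(x) = \frac{1}{10}
= \frac{3}{8}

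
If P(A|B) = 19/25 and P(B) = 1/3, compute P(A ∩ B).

By definition, P(A|B) = P(A ∩ B) / P(B)
So P(A ∩ B) = P(A|B) × P(B)
= 19/25 × 1/3
= 19/75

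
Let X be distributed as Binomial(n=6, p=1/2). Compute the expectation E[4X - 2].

For X ~ Binomial(n=6, p=1/2):
E[X] = 3
E[4X - 2] = 4 × E[X] - 2 = 10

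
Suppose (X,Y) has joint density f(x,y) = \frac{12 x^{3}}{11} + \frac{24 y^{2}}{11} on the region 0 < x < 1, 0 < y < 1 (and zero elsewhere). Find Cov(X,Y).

E[XY] = ∫∫ xy × f(x,y) dx dy = \frac{21}{55}
E[X] = \frac{32}{55}
E[Y] = \frac{15}{22}
Cov(X,Y) = E[XY] - E[X]E[Y] = - \frac{9}{605}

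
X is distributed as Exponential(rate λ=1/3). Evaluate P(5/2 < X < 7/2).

P(5/2 < X < 7/2) = ∫_{5/2}^{7/2} f(x) dx
where f(x) = \frac{e^{- \frac{x}{3}}}{3}
= - \frac{1 - e^{\frac{1}{3}}}{e^{\frac{7}{6}}}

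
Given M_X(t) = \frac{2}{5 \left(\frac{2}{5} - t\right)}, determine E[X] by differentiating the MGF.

To find E[X], compute M^(1)(0):
M^(1)(t) = \frac{2}{5 \left(\frac{2}{5} - t\right)^{2}}
M^(1)(0) = \frac{5}{2}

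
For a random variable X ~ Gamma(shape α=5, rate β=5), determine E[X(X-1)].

E[X(X-1)] = E[X² - X] = E[X²] - E[X]
E[X] = 1
E[X²] = Var(X) + (E[X])² = \frac{1}{5} + (1)² = \frac{6}{5}
E[X(X-1)] = \frac{6}{5} - 1 = \frac{1}{5}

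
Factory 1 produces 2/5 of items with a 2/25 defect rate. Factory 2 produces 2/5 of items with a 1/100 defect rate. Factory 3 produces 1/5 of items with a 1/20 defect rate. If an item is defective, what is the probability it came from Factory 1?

Using Bayes' theorem:
P(F1) = 2/5, P(D|F1) = 2/25
P(F2) = 2/5, P(D|F2) = 1/100
P(F3) = 1/5, P(D|F3) = 1/20
P(D) = P(D|F1)P(F1) + P(D|F2)P(F2) + P(D|F3)P(F3)
     = \frac{23}{500}
P(F1|D) = P(D|F1)P(F1) / P(D)
= \frac{16}{23}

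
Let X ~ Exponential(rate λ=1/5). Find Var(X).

For X ~ Exponential(rate λ=1/5):
Var(X) = 25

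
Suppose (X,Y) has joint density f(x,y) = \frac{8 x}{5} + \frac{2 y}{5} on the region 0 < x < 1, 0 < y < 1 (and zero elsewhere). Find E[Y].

E[Y] = ∫_0^1 ∫_0^1 y × f(x,y) dx dy
= \frac{8}{15}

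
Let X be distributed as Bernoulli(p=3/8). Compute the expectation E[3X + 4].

For X ~ Bernoulli(p=3/8):
E[X] = \frac{3}{8}
E[3X + 4] = 3 × E[X] + 4 = \frac{41}{8}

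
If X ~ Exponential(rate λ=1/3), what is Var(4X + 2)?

For X ~ Exponential(rate λ=1/3):
Var(X) = 9
Var(4X + 2) = (4)² × Var(X) = 16 × 9 = 144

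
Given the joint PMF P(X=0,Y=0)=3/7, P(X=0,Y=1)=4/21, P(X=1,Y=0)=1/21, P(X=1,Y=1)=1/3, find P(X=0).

P(X=0) = P(X=0,Y=0) + P(X=0,Y=1)
= 3/7 + 4/21
= 13/21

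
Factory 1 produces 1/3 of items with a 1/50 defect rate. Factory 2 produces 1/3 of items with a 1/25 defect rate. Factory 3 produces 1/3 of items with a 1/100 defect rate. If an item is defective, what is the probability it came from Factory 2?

Using Bayes' theorem:
P(F1) = 1/3, P(D|F1) = 1/50
P(F2) = 1/3, P(D|F2) = 1/25
P(F3) = 1/3, P(D|F3) = 1/100
P(D) = P(D|F1)P(F1) + P(D|F2)P(F2) + P(D|F3)P(F3)
     = \frac{7}{300}
P(F2|D) = P(D|F2)P(F2) / P(D)
= \frac{4}{7}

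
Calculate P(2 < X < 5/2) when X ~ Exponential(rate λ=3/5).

P(2 < X < 5/2) = ∫_{2}^{5/2} f(x) dx
where f(x) = \frac{3 e^{- \frac{3 x}{5}}}{5}
= - \frac{1}{e^{\frac{3}{2}}} + e^{- \frac{6}{5}}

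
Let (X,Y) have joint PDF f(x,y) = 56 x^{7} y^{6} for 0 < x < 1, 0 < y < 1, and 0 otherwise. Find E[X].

E[X] = ∫_0^1 ∫_0^1 x × f(x,y) dy dx
= ∫_0^1 ∫_0^1 x × (56 x^{7} y^{6}) dy dx
= \frac{8}{9}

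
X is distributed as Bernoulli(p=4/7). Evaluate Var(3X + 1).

For X ~ Bernoulli(p=4/7):
Var(X) = \frac{12}{49}
Var(3X + 1) = (3)² × Var(X) = 9 × \frac{12}{49} = \frac{108}{49}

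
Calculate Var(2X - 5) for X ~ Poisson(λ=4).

For X ~ Poisson(λ=4):
Var(X) = 4
Var(2X - 5) = (2)² × Var(X) = 4 × 4 = 16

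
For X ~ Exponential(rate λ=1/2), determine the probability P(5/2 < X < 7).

P(5/2 < X < 7) = ∫_{5/2}^{7} f(x) dx
where f(x) = \frac{e^{- \frac{x}{2}}}{2}
= - \frac{1}{e^{\frac{7}{2}}} + e^{- \frac{5}{4}}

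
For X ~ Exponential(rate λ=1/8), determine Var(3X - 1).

For X ~ Exponential(rate λ=1/8):
Var(X) = 64
Var(3X - 1) = (3)² × Var(X) = 9 × 64 = 576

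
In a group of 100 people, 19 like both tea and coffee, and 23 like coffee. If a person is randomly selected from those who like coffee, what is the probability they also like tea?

P(A ∩ B) = 19/100
P(B) = 23/100
P(A|B) = P(A ∩ B) / P(B) = (19/100) / (23/100) = 19/23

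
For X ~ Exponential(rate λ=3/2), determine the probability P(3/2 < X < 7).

P(3/2 < X < 7) = ∫_{3/2}^{7} f(x) dx
where f(x) = \frac{3 e^{- \frac{3 x}{2}}}{2}
= - \frac{1}{e^{\frac{21}{2}}} + e^{- \frac{9}{4}}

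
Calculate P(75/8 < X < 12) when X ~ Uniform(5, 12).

P(75/8 < X < 12) = ∫_{75/8}^{12} f(x) dx
where f(x) = \frac{1}{7}
= \frac{3}{8}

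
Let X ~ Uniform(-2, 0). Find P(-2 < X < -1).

P(-2 < X < -1) = ∫_{-2}^{-1} f(x) dx
where f(x) = \frac{1}{2}
= \frac{1}{2}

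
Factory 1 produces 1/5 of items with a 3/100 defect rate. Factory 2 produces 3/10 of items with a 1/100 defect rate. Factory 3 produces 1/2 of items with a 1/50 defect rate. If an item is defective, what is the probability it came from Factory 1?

Using Bayes' theorem:
P(F1) = 1/5, P(D|F1) = 3/100
P(F2) = 3/10, P(D|F2) = 1/100
P(F3) = 1/2, P(D|F3) = 1/50
P(D) = P(D|F1)P(F1) + P(D|F2)P(F2) + P(D|F3)P(F3)
     = \frac{19}{1000}
P(F1|D) = P(D|F1)P(F1) / P(D)
= \frac{6}{19}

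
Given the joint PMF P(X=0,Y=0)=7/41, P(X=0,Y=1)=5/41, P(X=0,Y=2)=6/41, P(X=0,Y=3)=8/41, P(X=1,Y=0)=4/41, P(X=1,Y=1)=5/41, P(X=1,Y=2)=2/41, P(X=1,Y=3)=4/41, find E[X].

First find marginal of X:
P(X=0) = 26/41
P(X=1) = 15/41
E[X] = 0 × 26/41 + 1 × 15/41 = 15/41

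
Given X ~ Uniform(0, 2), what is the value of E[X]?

For X ~ Uniform(0, 2), the expected value is:
E[X] = 1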